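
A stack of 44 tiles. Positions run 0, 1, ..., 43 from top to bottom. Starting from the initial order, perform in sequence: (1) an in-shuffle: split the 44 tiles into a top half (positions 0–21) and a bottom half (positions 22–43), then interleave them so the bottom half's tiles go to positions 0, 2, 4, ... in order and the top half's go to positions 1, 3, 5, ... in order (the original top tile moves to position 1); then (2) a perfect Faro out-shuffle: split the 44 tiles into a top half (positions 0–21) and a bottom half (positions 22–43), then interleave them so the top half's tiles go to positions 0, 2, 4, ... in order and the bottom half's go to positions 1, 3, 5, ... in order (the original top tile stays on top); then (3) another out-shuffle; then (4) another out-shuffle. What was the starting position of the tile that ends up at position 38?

Undo the operations in reverse order, starting from position 38:
  undo op 4 (out-shuffle, from top half): 38 ← 19
  undo op 3 (out-shuffle, from bottom half): 19 ← 31
  undo op 2 (out-shuffle, from bottom half): 31 ← 37
  undo op 1 (in-shuffle, from top half): 37 ← 18
So the tile at position 38 came from original position 18.

18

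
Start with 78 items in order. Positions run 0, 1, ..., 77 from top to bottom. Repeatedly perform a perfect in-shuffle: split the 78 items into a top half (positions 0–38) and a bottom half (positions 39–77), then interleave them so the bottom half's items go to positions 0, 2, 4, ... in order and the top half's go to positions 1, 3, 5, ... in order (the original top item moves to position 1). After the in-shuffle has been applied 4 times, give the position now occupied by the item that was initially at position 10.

Track the item's position through each in-shuffle:
10 → 21 → 43 → 8 → 17

17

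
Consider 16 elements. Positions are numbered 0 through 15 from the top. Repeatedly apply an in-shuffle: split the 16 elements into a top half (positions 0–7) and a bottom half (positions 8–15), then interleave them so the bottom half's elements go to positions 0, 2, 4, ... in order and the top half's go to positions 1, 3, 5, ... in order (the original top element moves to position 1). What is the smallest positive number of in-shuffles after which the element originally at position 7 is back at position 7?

Follow position 7 under repeated in-shuffles:
7 → 15 → 14 → 12 → 8 → 0 → 1 → 3 → 7
It first returns after 8 in-shuffles.

8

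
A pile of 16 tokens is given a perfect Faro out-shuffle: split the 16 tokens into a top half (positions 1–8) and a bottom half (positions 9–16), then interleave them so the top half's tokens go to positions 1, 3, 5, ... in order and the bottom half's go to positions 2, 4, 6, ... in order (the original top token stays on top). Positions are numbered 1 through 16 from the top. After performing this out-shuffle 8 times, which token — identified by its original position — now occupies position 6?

6

Work backwards from position 6, undoing one out-shuffle at a time:
6 ← 11 ← 6 ← 11 ← 6 ← 11 ← 6 ← 11 ← 6
So the token now at position 6 started at position 6.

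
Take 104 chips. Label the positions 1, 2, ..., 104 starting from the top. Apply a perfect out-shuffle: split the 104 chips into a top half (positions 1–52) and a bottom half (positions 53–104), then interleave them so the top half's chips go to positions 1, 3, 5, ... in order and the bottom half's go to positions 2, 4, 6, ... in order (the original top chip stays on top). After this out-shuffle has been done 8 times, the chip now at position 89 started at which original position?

Work backwards from position 89, undoing one out-shuffle at a time:
89 ← 45 ← 23 ← 12 ← 58 ← 81 ← 41 ← 21 ← 11
So the chip now at position 89 started at position 11.

11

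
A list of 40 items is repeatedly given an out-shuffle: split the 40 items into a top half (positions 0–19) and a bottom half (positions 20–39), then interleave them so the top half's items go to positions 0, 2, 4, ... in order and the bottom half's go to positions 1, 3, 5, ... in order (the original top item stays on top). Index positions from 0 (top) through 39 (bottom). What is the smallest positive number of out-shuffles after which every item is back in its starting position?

The out-shuffle permutes the 40 positions with cycle lengths [1, 1, 2, 12, 12, 12].
Every item is home exactly when every cycle has completed a whole number of laps, i.e. after lcm(1, 2, 12) = 12 out-shuffles.

12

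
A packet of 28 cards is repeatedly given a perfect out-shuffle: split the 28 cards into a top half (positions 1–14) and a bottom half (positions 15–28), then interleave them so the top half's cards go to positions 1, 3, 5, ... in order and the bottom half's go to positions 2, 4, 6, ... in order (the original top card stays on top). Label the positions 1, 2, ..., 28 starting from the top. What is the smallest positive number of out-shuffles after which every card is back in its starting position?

The out-shuffle permutes the 28 positions with cycle lengths [1, 1, 2, 6, 18].
Every card is home exactly when every cycle has completed a whole number of laps, i.e. after lcm(1, 2, 6, 18) = 18 out-shuffles.

18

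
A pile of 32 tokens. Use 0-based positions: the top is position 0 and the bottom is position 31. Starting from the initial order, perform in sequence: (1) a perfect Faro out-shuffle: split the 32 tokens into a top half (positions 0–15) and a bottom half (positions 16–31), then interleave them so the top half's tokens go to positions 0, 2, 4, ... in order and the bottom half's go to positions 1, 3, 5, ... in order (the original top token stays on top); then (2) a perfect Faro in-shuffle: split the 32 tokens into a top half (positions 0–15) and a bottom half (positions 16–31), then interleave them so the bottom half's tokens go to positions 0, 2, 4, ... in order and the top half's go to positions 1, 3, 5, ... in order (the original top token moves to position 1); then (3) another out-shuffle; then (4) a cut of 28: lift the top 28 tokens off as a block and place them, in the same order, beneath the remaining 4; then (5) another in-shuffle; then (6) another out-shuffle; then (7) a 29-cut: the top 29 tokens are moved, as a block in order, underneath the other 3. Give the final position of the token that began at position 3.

28

Track the token from position 3 forward through each operation:
  after op 1 (out-shuffle): 3 → 6
  after op 2 (in-shuffle): 6 → 13
  after op 3 (out-shuffle): 13 → 26
  after op 4 (cut 28): 26 → 30
  after op 5 (in-shuffle): 30 → 28
  after op 6 (out-shuffle): 28 → 25
  after op 7 (cut 29): 25 → 28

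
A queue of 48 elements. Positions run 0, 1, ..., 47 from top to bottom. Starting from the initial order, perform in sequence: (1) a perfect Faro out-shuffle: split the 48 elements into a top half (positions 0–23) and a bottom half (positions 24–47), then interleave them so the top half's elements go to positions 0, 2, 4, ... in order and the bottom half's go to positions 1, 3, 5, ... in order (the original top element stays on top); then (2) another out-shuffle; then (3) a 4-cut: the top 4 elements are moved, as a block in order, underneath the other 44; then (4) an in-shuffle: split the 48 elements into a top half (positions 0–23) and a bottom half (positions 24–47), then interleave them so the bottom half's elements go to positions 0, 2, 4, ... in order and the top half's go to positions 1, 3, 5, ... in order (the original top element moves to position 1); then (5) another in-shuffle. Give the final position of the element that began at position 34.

Track the element from position 34 forward through each operation:
  after op 1 (out-shuffle): 34 → 21
  after op 2 (out-shuffle): 21 → 42
  after op 3 (cut 4): 42 → 38
  after op 4 (in-shuffle): 38 → 28
  after op 5 (in-shuffle): 28 → 8

8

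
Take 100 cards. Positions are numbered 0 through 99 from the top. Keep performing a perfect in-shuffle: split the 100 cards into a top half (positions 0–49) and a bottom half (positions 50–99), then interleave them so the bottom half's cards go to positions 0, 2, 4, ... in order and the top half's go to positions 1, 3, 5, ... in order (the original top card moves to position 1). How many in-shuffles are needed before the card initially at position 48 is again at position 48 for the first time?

100

Follow position 48 under repeated in-shuffles:
48 → 97 → 94 → 88 → 76 → 52 → 4 → 9 → ... → 48 (length 100)
It first returns after 100 in-shuffles.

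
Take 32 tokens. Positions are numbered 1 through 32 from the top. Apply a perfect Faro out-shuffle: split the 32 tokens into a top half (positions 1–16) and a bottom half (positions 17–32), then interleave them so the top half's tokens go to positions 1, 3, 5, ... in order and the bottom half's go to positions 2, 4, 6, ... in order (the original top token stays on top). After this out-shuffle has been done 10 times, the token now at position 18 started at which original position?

Work backwards from position 18, undoing one out-shuffle at a time:
18 ← 25 ← 13 ← 7 ← 4 ← 18 ← 25 ← 13 ← 7 ← 4 ← 18
So the token now at position 18 started at position 18.

18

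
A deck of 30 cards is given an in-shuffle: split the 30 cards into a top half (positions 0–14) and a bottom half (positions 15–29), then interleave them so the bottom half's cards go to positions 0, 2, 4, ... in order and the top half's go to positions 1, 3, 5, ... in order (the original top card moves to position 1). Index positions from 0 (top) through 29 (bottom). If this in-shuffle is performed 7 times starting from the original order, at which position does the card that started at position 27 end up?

Track the card's position through each in-shuffle:
27 → 24 → 18 → 6 → 13 → 27 → 24 → 18

18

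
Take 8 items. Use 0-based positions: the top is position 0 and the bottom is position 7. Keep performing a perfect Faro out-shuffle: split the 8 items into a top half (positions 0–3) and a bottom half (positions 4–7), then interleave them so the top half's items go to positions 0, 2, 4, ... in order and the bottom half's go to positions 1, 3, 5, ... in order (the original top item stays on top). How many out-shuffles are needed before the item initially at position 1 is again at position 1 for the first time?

Follow position 1 under repeated out-shuffles:
1 → 2 → 4 → 1
It first returns after 3 out-shuffles.

3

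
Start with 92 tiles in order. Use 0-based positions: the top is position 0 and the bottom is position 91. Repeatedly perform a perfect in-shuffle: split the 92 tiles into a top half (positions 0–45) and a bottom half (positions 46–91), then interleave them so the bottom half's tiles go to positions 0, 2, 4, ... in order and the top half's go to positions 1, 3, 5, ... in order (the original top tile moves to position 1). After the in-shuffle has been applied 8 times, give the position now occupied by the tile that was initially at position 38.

Track the tile's position through each in-shuffle:
38 → 77 → 62 → 32 → 65 → 38 → 77 → 62 → 32

32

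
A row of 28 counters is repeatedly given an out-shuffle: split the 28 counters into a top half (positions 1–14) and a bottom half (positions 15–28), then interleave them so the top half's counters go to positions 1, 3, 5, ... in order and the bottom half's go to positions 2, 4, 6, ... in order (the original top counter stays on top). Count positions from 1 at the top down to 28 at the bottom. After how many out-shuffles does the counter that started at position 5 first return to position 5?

18

Follow position 5 under repeated out-shuffles:
5 → 9 → 17 → 6 → 11 → 21 → 14 → 27 → 26 → 24 → 20 → 12 → 23 → 18 → 8 → 15 → 2 → 3 → 5
It first returns after 18 out-shuffles.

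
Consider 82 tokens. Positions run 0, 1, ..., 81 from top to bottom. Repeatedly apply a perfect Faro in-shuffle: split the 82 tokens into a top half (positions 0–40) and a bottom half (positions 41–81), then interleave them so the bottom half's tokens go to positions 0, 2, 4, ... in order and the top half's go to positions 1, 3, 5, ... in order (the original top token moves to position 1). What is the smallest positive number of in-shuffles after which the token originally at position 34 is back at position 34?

82

Follow position 34 under repeated in-shuffles:
34 → 69 → 56 → 30 → 61 → 40 → 81 → 80 → ... → 34 (length 82)
It first returns after 82 in-shuffles.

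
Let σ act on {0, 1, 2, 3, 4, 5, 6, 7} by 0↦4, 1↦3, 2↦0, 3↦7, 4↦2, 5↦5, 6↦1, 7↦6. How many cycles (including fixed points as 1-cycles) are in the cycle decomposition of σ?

3

Cycle decomposition: (0 4 2) (1 3 7 6) (5).
3 cycles.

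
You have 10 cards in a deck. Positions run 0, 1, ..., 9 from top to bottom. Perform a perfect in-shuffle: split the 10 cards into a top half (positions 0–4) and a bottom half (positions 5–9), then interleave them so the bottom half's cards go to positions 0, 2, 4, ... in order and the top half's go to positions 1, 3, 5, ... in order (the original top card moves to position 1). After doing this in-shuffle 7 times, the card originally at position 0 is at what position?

6

Track the card's position through each in-shuffle:
0 → 1 → 3 → 7 → 4 → 9 → 8 → 6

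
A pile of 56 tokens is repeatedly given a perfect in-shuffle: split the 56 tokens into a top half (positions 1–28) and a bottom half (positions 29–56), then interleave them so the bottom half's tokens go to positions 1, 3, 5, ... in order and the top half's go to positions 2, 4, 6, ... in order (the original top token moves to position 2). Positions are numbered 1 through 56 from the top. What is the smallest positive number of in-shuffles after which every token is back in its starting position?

The in-shuffle permutes the 56 positions with cycle lengths [2, 18, 18, 18].
Every token is home exactly when every cycle has completed a whole number of laps, i.e. after lcm(2, 18) = 18 in-shuffles.

18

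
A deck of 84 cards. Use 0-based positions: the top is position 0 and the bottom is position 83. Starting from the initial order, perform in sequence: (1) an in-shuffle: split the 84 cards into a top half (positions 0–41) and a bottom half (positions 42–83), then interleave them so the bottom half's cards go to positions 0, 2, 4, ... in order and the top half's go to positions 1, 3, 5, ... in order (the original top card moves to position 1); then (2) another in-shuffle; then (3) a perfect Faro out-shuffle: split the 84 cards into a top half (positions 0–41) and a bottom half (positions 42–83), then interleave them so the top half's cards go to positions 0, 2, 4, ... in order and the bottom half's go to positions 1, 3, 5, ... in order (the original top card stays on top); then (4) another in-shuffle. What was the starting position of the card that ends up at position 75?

Undo the operations in reverse order, starting from position 75:
  undo op 4 (in-shuffle, from top half): 75 ← 37
  undo op 3 (out-shuffle, from bottom half): 37 ← 60
  undo op 2 (in-shuffle, from bottom half): 60 ← 72
  undo op 1 (in-shuffle, from bottom half): 72 ← 78
So the card at position 75 came from original position 78.

78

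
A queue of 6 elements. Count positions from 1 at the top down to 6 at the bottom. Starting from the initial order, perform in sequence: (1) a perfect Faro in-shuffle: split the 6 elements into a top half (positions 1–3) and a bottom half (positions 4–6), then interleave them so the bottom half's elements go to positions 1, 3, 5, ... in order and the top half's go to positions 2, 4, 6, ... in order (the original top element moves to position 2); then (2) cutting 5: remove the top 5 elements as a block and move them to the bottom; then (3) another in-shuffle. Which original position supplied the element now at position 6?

1

Undo the operations in reverse order, starting from position 6:
  undo op 3 (in-shuffle, from top half): 6 ← 3
  undo op 2 (cut 5): 3 ← 2
  undo op 1 (in-shuffle, from top half): 2 ← 1
So the element at position 6 came from original position 1.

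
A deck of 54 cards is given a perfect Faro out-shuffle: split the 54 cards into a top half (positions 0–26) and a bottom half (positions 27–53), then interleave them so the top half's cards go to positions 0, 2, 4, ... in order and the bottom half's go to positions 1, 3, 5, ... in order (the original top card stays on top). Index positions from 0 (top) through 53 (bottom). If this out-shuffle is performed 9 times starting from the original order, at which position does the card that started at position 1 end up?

35

Track the card's position through each out-shuffle:
1 → 2 → 4 → 8 → 16 → 32 → 11 → 22 → 44 → 35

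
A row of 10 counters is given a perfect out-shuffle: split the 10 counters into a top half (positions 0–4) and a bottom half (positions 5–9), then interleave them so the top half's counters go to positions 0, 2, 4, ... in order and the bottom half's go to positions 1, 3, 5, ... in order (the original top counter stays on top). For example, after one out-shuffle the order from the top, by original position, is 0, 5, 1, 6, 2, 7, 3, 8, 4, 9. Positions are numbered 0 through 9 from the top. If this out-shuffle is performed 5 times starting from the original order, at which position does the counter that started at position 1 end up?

Track the counter's position through each out-shuffle:
1 → 2 → 4 → 8 → 7 → 5

5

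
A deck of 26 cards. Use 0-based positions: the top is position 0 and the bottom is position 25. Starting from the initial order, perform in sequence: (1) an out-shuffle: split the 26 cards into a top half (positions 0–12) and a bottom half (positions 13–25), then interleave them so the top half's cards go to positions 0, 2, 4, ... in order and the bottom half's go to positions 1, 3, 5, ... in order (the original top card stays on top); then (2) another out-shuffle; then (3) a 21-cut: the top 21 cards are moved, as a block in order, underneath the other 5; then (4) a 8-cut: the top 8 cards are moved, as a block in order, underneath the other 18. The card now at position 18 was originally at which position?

24

Undo the operations in reverse order, starting from position 18:
  undo op 4 (cut 8): 18 ← 0
  undo op 3 (cut 21): 0 ← 21
  undo op 2 (out-shuffle, from bottom half): 21 ← 23
  undo op 1 (out-shuffle, from bottom half): 23 ← 24
So the card at position 18 came from original position 24.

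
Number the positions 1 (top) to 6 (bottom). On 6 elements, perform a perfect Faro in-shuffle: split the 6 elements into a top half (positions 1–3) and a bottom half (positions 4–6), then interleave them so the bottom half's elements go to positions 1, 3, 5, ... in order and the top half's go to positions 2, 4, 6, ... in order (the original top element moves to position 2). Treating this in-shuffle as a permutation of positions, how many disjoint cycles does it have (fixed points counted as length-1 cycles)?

Trace each unvisited position around until it returns:
(1 2 4) (3 6 5)
2 cycles in total.

2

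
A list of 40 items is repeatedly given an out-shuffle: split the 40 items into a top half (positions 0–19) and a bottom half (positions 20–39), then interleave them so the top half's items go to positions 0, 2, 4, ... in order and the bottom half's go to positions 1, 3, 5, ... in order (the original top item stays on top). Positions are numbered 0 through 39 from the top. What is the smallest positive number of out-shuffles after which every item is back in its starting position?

The out-shuffle permutes the 40 positions with cycle lengths [1, 1, 2, 12, 12, 12].
Every item is home exactly when every cycle has completed a whole number of laps, i.e. after lcm(1, 2, 12) = 12 out-shuffles.

12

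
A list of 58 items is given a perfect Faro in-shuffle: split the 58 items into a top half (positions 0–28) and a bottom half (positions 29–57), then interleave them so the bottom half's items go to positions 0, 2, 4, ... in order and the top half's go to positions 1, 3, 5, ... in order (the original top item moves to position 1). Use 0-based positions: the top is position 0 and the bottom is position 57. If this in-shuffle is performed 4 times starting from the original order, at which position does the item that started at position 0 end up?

15

Track the item's position through each in-shuffle:
0 → 1 → 3 → 7 → 15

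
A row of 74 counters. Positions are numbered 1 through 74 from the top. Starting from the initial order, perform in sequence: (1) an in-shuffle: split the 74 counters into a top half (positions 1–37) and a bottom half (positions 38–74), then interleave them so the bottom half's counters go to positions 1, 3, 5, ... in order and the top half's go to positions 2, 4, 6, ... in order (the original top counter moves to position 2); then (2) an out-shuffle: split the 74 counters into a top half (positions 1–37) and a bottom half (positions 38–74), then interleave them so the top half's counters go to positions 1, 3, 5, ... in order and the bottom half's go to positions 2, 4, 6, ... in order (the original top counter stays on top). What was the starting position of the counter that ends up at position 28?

Undo the operations in reverse order, starting from position 28:
  undo op 2 (out-shuffle, from bottom half): 28 ← 51
  undo op 1 (in-shuffle, from bottom half): 51 ← 63
So the counter at position 28 came from original position 63.

63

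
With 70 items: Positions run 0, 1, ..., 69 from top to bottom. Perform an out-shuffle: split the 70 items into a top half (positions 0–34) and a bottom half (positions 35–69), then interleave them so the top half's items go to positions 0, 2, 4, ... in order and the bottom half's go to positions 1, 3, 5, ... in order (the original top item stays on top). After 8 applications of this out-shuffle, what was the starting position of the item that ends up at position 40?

67

Work backwards from position 40, undoing one out-shuffle at a time:
40 ← 20 ← 10 ← 5 ← 37 ← 53 ← 61 ← 65 ← 67
So the item now at position 40 started at position 67.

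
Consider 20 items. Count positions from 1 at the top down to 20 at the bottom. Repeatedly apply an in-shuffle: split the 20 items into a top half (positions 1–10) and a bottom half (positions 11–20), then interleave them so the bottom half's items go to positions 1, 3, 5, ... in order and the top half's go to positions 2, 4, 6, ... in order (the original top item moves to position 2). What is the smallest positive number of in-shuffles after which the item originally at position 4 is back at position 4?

Follow position 4 under repeated in-shuffles:
4 → 8 → 16 → 11 → 1 → 2 → 4
It first returns after 6 in-shuffles.

6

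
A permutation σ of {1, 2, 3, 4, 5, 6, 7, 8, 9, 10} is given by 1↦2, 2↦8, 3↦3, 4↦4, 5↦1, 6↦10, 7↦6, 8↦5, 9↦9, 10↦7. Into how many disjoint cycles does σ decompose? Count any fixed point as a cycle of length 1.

5

Cycle decomposition: (1 2 8 5) (3) (4) (6 10 7) (9).
5 cycles.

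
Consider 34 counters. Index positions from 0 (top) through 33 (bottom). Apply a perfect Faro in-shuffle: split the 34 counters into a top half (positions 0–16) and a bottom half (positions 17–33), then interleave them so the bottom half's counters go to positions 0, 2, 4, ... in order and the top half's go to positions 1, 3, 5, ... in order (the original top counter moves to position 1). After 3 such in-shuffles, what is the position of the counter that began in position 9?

9

Track the counter's position through each in-shuffle:
9 → 19 → 4 → 9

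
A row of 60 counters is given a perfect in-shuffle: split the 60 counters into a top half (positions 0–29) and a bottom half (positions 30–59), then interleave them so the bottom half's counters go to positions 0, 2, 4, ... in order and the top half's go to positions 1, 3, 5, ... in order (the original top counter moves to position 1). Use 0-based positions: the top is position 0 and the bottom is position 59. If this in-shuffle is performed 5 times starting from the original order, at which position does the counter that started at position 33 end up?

Track the counter's position through each in-shuffle:
33 → 6 → 13 → 27 → 55 → 50

50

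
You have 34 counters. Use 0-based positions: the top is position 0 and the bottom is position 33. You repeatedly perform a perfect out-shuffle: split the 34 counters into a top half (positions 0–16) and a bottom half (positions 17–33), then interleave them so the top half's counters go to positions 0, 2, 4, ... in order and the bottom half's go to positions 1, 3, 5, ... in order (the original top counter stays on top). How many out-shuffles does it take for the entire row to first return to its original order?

10

The out-shuffle permutes the 34 positions with cycle lengths [1, 1, 2, 10, 10, 10].
Every counter is home exactly when every cycle has completed a whole number of laps, i.e. after lcm(1, 2, 10) = 10 out-shuffles.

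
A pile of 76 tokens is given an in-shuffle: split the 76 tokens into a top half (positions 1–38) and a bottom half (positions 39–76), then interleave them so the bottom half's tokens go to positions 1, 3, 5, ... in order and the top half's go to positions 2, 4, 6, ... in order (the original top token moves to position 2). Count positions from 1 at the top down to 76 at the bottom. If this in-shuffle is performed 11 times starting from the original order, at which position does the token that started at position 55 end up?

Track the token's position through each in-shuffle:
55 → 33 → 66 → 55 → 33 → 66 → 55 → 33 → 66 → 55 → 33 → 66

66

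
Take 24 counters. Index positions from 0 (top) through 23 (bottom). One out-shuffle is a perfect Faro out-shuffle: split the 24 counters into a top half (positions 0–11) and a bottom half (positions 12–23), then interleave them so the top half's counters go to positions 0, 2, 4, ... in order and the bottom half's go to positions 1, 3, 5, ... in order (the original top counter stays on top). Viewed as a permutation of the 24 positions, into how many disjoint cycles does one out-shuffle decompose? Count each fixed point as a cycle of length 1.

Trace each unvisited position around until it returns:
(0) (1 2 4 8 16 9 ... len 11) (5 10 20 17 11 22 ... len 11) (23)
4 cycles in total.

4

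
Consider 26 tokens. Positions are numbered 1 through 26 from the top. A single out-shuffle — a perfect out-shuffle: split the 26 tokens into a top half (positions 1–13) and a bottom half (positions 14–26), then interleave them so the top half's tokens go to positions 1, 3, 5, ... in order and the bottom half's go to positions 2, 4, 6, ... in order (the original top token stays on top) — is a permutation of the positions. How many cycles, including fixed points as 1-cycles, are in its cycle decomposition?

Trace each unvisited position around until it returns:
(1) (2 3 5 9 17 8 ... len 20) (6 11 21 16) (26)
4 cycles in total.

4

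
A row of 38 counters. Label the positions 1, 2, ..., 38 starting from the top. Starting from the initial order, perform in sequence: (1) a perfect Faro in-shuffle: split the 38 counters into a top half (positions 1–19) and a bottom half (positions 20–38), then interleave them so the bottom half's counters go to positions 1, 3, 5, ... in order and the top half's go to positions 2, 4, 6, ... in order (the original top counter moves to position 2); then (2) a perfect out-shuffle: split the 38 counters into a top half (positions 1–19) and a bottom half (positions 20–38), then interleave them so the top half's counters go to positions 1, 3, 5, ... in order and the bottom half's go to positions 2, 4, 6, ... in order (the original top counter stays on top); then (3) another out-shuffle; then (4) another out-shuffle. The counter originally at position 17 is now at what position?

6

Track the counter from position 17 forward through each operation:
  after op 1 (in-shuffle): 17 → 34
  after op 2 (out-shuffle): 34 → 30
  after op 3 (out-shuffle): 30 → 22
  after op 4 (out-shuffle): 22 → 6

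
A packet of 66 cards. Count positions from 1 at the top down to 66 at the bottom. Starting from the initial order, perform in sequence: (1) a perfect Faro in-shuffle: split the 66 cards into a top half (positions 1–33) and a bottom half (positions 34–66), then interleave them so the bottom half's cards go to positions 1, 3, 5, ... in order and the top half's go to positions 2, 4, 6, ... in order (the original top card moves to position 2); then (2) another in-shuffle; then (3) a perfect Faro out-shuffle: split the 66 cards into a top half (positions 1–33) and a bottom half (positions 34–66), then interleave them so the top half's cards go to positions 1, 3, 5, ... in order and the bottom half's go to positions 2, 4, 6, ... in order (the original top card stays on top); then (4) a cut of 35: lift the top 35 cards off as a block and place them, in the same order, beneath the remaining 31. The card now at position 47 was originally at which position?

27

Undo the operations in reverse order, starting from position 47:
  undo op 4 (cut 35): 47 ← 16
  undo op 3 (out-shuffle, from bottom half): 16 ← 41
  undo op 2 (in-shuffle, from bottom half): 41 ← 54
  undo op 1 (in-shuffle, from top half): 54 ← 27
So the card at position 47 came from original position 27.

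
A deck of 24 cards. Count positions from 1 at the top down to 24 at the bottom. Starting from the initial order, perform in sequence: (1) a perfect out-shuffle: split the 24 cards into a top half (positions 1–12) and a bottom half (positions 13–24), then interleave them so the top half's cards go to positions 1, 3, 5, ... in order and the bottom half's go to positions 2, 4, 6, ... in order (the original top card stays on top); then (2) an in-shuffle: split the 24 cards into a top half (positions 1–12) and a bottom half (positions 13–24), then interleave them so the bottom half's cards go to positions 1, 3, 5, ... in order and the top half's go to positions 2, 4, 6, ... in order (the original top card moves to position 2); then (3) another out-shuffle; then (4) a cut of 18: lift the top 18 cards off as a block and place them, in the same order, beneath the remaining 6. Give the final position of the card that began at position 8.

15

Track the card from position 8 forward through each operation:
  after op 1 (out-shuffle): 8 → 15
  after op 2 (in-shuffle): 15 → 5
  after op 3 (out-shuffle): 5 → 9
  after op 4 (cut 18): 9 → 15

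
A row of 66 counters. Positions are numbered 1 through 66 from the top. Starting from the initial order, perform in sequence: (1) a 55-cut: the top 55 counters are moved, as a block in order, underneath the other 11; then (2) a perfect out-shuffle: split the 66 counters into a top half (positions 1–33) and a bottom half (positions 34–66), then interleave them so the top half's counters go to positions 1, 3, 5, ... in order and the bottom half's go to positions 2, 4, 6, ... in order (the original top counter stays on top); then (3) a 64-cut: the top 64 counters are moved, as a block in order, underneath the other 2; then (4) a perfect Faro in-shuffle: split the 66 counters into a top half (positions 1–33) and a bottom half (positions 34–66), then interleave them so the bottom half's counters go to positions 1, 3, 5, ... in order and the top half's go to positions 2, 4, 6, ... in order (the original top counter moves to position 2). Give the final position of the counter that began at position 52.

Track the counter from position 52 forward through each operation:
  after op 1 (cut 55): 52 → 63
  after op 2 (out-shuffle): 63 → 60
  after op 3 (cut 64): 60 → 62
  after op 4 (in-shuffle): 62 → 57

57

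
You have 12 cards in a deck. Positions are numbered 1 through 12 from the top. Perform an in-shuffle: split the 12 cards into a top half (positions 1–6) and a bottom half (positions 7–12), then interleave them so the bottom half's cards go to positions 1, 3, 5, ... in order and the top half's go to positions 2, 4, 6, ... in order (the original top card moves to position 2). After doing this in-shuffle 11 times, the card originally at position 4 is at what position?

Track the card's position through each in-shuffle:
4 → 8 → 3 → 6 → 12 → 11 → 9 → 5 → 10 → 7 → 1 → 2

2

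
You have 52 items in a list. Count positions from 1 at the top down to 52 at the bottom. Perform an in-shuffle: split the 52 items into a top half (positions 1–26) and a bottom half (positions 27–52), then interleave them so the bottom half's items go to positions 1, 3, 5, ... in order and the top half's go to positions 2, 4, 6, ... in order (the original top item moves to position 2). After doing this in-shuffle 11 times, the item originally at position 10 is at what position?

Track the item's position through each in-shuffle:
10 → 20 → 40 → 27 → 1 → 2 → 4 → 8 → 16 → 32 → 11 → 22

22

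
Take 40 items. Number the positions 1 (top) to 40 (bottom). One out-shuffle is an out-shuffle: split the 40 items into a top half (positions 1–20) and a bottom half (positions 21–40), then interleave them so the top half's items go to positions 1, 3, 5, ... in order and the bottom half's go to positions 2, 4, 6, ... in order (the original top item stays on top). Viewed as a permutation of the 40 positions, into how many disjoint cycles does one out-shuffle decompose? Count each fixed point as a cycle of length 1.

6

Trace each unvisited position around until it returns:
(1) (2 3 5 9 17 33 ... len 12) (4 7 13 25 10 19 ... len 12) (8 15 29 18 35 30 ... len 12) (14 27) (40)
6 cycles in total.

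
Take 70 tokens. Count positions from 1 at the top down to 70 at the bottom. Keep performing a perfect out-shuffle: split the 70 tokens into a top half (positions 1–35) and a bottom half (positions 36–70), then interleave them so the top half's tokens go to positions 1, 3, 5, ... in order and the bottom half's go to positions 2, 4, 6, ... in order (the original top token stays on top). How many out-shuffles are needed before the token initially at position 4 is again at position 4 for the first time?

Follow position 4 under repeated out-shuffles:
4 → 7 → 13 → 25 → 49 → 28 → 55 → 40 → 10 → 19 → 37 → 4
It first returns after 11 out-shuffles.

11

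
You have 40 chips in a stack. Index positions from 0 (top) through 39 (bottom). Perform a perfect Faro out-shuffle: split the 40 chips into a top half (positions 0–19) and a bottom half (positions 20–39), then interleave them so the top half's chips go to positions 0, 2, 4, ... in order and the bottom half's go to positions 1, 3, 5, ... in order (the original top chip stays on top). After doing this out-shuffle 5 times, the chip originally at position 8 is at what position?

Track the chip's position through each out-shuffle:
8 → 16 → 32 → 25 → 11 → 22

22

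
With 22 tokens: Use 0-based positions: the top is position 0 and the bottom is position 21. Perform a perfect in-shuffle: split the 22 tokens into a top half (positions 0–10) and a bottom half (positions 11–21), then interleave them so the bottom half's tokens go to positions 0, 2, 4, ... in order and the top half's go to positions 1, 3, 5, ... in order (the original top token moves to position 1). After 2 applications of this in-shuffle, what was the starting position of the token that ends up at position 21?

Work backwards from position 21, undoing one in-shuffle at a time:
21 ← 10 ← 16
So the token now at position 21 started at position 16.

16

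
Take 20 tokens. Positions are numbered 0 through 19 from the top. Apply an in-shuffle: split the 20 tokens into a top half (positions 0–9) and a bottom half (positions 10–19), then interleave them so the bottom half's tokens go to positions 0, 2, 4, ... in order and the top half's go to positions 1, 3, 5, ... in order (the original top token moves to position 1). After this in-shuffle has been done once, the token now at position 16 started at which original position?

18

Work backwards from position 16, undoing one in-shuffle at a time:
16 ← 18
So the token now at position 16 started at position 18.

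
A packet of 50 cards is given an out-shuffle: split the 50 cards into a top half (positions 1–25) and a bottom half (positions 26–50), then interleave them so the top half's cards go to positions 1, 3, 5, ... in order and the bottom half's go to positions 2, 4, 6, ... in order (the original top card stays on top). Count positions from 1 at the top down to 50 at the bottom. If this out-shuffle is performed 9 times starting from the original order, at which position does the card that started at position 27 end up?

Track the card's position through each out-shuffle:
27 → 4 → 7 → 13 → 25 → 49 → 48 → 46 → 42 → 34

34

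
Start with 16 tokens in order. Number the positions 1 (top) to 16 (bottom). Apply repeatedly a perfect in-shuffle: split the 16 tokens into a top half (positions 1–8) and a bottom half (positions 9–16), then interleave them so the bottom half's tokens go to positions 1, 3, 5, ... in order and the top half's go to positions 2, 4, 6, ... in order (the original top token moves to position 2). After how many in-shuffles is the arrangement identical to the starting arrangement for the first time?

8

The in-shuffle permutes the 16 positions with cycle lengths [8, 8].
Every token is home exactly when every cycle has completed a whole number of laps, i.e. after lcm(8) = 8 in-shuffles.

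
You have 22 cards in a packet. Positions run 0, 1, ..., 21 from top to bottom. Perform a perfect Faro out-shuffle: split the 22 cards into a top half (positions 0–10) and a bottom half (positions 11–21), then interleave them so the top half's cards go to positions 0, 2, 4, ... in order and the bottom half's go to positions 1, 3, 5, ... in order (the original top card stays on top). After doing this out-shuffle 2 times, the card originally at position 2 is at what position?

Track the card's position through each out-shuffle:
2 → 4 → 8

8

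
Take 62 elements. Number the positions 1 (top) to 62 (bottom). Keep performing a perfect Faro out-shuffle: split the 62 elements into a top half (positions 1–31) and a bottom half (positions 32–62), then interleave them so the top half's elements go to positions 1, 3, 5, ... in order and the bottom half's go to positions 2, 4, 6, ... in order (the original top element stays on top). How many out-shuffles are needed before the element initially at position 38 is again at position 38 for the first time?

Follow position 38 under repeated out-shuffles:
38 → 14 → 27 → 53 → 44 → 26 → 51 → 40 → ... → 38 (length 60)
It first returns after 60 out-shuffles.

60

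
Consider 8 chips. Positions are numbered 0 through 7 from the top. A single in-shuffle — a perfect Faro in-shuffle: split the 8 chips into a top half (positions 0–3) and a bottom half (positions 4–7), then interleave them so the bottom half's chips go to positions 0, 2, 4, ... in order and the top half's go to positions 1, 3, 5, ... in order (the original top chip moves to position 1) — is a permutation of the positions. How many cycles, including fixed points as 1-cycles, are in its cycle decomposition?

Trace each unvisited position around until it returns:
(0 1 3 7 6 4) (2 5)
2 cycles in total.

2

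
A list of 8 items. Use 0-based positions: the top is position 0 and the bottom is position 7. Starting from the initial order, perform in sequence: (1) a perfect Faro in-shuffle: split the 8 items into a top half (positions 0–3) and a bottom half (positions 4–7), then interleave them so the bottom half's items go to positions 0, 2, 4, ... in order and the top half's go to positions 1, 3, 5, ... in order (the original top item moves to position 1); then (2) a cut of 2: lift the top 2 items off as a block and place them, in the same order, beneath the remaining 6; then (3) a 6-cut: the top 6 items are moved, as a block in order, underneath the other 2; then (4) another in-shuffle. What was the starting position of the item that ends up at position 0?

Undo the operations in reverse order, starting from position 0:
  undo op 4 (in-shuffle, from bottom half): 0 ← 4
  undo op 3 (cut 6): 4 ← 2
  undo op 2 (cut 2): 2 ← 4
  undo op 1 (in-shuffle, from bottom half): 4 ← 6
So the item at position 0 came from original position 6.

6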